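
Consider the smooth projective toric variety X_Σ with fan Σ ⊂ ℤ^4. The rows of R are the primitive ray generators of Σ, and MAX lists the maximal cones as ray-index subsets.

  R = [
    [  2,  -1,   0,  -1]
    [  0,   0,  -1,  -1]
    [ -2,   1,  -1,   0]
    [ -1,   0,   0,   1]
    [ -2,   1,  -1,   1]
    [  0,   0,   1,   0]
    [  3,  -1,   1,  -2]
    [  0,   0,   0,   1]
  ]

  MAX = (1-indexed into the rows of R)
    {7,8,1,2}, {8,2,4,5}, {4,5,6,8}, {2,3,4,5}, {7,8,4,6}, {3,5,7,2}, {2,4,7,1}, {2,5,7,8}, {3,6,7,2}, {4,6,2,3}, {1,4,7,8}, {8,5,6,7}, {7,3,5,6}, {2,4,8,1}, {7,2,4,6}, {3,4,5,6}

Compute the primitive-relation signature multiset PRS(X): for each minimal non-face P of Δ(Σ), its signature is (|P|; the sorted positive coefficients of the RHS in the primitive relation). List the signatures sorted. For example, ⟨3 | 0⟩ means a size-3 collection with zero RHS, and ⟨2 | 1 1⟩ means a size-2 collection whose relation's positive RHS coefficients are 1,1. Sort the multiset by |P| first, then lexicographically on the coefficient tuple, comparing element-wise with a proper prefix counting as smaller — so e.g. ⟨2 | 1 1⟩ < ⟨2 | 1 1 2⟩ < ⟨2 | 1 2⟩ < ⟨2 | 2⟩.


9 minimal non-faces of Δ(Σ) (on 8 rays):

  P={1,3}:  v_{1} + v_{3} = v_{2}  ⟹  sig = ⟨2 | 1⟩
  P={3,8}:  v_{3} + v_{8} = v_{5}  ⟹  sig = ⟨2 | 1⟩
  P={1,5}:  v_{1} + v_{5} = v_{2} + v_{8}  ⟹  sig = ⟨2 | 1 1⟩
  P={1,6}:  v_{1} + v_{6} = v_{4} + v_{7}  ⟹  sig = ⟨2 | 1 1⟩
  P={2,6,8}:  v_{2} + v_{6} + v_{8} = 0  ⟹  sig = ⟨3 | 0⟩
  P={4,5,7}:  v_{4} + v_{5} + v_{7} = 0  ⟹  sig = ⟨3 | 0⟩
  P={2,5,6}:  v_{2} + v_{5} + v_{6} = v_{3}  ⟹  sig = ⟨3 | 1⟩
  P={3,4,7}:  v_{3} + v_{4} + v_{7} = v_{2} + v_{6}  ⟹  sig = ⟨3 | 1 1⟩
  P={2,4,7,8}:  v_{2} + v_{4} + v_{7} + v_{8} = v_{1}  ⟹  sig = ⟨4 | 1⟩

Signatures (|P|; sorted positive RHS coefficients), sorted:
    ⟨2 | 1⟩
    ⟨2 | 1⟩
    ⟨2 | 1 1⟩
    ⟨2 | 1 1⟩
    ⟨3 | 0⟩
    ⟨3 | 0⟩
    ⟨3 | 1⟩
    ⟨3 | 1 1⟩
    ⟨4 | 1⟩


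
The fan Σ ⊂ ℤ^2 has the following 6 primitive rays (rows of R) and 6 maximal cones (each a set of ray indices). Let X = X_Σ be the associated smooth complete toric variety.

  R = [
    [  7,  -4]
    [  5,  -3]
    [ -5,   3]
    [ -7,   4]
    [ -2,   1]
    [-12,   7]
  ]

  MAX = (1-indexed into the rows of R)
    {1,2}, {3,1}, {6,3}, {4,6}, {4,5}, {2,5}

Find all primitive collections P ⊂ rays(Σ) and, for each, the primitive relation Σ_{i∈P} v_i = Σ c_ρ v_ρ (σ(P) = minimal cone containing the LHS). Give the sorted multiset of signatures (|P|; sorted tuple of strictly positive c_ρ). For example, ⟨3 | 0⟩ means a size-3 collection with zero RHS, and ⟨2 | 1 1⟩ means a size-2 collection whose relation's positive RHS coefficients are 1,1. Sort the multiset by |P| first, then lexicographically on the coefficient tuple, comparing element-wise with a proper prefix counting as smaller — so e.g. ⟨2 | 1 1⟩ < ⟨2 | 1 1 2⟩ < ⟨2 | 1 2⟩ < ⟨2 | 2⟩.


Δ(Σ) — 6 vertices, 9 min non-faces:

  P={1,4}:  v_{1} + v_{4} = 0 — sig = ⟨2 | 0⟩
  P={2,3}:  v_{2} + v_{3} = 0 — sig = ⟨2 | 0⟩
  P={1,5}:  v_{1} + v_{5} = v_{2} — sig = ⟨2 | 1⟩
  P={1,6}:  v_{1} + v_{6} = v_{3} — sig = ⟨2 | 1⟩
  P={2,4}:  v_{2} + v_{4} = v_{5} — sig = ⟨2 | 1⟩
  P={2,6}:  v_{2} + v_{6} = v_{4} — sig = ⟨2 | 1⟩
  P={3,4}:  v_{3} + v_{4} = v_{6} — sig = ⟨2 | 1⟩
  P={3,5}:  v_{3} + v_{5} = v_{4} — sig = ⟨2 | 1⟩
  P={5,6}:  v_{5} + v_{6} = 2·v_{4} — sig = ⟨2 | 2⟩

Signatures (|P|; sorted positive RHS coefficients), sorted:
    |P|=2: 9 collections, coeffs (), (), (1), (1), (1), (1), (1), (1), (2)


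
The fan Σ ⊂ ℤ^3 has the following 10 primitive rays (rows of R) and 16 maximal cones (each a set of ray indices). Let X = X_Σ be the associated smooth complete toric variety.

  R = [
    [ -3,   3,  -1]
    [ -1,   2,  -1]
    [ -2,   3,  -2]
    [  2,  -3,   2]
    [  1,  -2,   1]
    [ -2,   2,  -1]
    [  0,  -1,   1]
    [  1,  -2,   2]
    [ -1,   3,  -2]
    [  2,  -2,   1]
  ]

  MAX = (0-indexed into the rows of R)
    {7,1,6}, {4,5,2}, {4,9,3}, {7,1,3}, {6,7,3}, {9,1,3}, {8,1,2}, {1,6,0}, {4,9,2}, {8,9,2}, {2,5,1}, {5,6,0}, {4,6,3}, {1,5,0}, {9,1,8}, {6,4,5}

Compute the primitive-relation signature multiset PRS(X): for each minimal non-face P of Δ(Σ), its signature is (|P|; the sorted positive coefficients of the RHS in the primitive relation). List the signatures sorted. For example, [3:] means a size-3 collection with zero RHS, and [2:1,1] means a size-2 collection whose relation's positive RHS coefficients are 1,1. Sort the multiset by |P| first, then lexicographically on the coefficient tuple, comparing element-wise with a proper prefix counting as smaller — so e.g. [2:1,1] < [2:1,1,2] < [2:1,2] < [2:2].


24 collections generate NE(X_Σ); each relation:

  P = {1,4}:  v_{1} + v_{4} = 0  so sig = [2:]
  P = {2,3}:  v_{2} + v_{3} = 0  so sig = [2:]
  P = {5,9}:  v_{5} + v_{9} = 0  so sig = [2:]
  P = {2,6}:  v_{2} + v_{6} = v_{5}  so sig = [2:1]
  P = {3,5}:  v_{3} + v_{5} = v_{6}  so sig = [2:1]
  P = {6,8}:  v_{6} + v_{8} = v_{1}  so sig = [2:1]
  P = {6,9}:  v_{6} + v_{9} = v_{3}  so sig = [2:1]
  P = {0,4}:  v_{0} + v_{4} = v_{5} + v_{6}  so sig = [2:1,1]
  P = {0,9}:  v_{0} + v_{9} = v_{1} + v_{6}  so sig = [2:1,1]
  P = {2,7}:  v_{2} + v_{7} = v_{1} + v_{6}  so sig = [2:1,1]
  P = {3,8}:  v_{3} + v_{8} = v_{1} + v_{9}  so sig = [2:1,1]
  P = {4,7}:  v_{4} + v_{7} = v_{3} + v_{6}  so sig = [2:1,1]
  P = {4,8}:  v_{4} + v_{8} = v_{2} + v_{9}  so sig = [2:1,1]
  P = {5,8}:  v_{5} + v_{8} = v_{1} + v_{2}  so sig = [2:1,1]
  P = {0,2}:  v_{0} + v_{2} = v_{1} + 2·v_{5}  so sig = [2:1,2]
  P = {0,3}:  v_{0} + v_{3} = v_{1} + 2·v_{6}  so sig = [2:1,2]
  P = {0,8}:  v_{0} + v_{8} = 2·v_{1} + v_{5}  so sig = [2:1,2]
  P = {5,7}:  v_{5} + v_{7} = v_{1} + 2·v_{6}  so sig = [2:1,2]
  P = {7,8}:  v_{7} + v_{8} = 2·v_{1} + v_{3}  so sig = [2:1,2]
  P = {7,9}:  v_{7} + v_{9} = v_{1} + 2·v_{3}  so sig = [2:1,2]
  P = {0,7}:  v_{0} + v_{7} = 2·v_{1} + 3·v_{6}  so sig = [2:2,3]
  P = {1,2,9}:  v_{1} + v_{2} + v_{9} = v_{8}  so sig = [3:1]
  P = {1,3,6}:  v_{1} + v_{3} + v_{6} = v_{7}  so sig = [3:1]
  P = {1,5,6}:  v_{1} + v_{5} + v_{6} = v_{0}  so sig = [3:1]

Signatures (|P|; sorted positive RHS coefficients), sorted:
{ [2:] ×3,  [2:1] ×4,  [2:1,1] ×7,  [2:1,2] ×6,  [2:2,3],  [3:1] ×3 }


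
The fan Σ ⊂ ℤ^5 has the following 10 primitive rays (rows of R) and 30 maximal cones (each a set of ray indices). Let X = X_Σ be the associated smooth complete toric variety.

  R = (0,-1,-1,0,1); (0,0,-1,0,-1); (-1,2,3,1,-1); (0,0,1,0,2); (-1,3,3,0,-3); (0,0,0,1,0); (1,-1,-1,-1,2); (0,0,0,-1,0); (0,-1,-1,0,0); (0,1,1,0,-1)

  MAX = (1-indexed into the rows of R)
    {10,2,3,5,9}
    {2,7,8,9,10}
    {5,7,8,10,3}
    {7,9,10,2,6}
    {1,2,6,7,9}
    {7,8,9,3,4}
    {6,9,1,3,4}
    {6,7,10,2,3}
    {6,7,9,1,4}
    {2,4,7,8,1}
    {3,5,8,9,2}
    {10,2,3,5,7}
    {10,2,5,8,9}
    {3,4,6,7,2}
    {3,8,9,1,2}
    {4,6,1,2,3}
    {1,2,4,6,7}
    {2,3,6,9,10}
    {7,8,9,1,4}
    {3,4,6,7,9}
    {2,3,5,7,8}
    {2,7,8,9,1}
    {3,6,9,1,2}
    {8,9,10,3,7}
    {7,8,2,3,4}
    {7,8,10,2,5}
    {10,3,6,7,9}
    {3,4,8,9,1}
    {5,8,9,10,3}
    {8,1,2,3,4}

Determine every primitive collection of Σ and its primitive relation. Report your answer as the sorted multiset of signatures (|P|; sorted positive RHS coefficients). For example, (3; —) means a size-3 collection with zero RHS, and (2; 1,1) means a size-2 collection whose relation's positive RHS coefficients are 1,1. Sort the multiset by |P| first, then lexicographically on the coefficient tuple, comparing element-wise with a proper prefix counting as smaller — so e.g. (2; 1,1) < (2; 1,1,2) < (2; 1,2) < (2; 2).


|primitive collections| = 11. Relations:

  P={1,10}:  v_{1} + v_{10} = 0  →  sig = (2; —)
  P={6,8}:  v_{6} + v_{8} = 0  →  sig = (2; —)
  P={4,10}:  v_{4} + v_{10} = v_{3} + v_{7}  →  sig = (2; 1,1)
  P={1,5}:  v_{1} + v_{5} = v_{2} + v_{3} + v_{8}  →  sig = (2; 1,1,1)
  P={5,6}:  v_{5} + v_{6} = v_{2} + v_{3} + v_{10}  →  sig = (2; 1,1,1)
  P={4,5}:  v_{4} + v_{5} = v_{2} + 2·v_{3} + v_{7} + v_{8}  →  sig = (2; 1,1,1,2)
  P={1,3,7}:  v_{1} + v_{3} + v_{7} = v_{4}  →  sig = (3; 1)
  P={2,4,9}:  v_{2} + v_{4} + v_{9} = v_{1}  →  sig = (3; 1)
  P={5,7,9}:  v_{5} + v_{7} + v_{9} = v_{8} + v_{10}  →  sig = (3; 1,1)
  P={2,3,7,9}:  v_{2} + v_{3} + v_{7} + v_{9} = 0  →  sig = (4; —)
  P={2,3,8,10}:  v_{2} + v_{3} + v_{8} + v_{10} = v_{5}  →  sig = (4; 1)

Signatures (|P|; sorted positive RHS coefficients), sorted:
    (2; —)
    (2; —)
    (2; 1,1)
    (2; 1,1,1)
    (2; 1,1,1)
    (2; 1,1,1,2)
    (3; 1)
    (3; 1)
    (3; 1,1)
    (4; —)
    (4; 1)


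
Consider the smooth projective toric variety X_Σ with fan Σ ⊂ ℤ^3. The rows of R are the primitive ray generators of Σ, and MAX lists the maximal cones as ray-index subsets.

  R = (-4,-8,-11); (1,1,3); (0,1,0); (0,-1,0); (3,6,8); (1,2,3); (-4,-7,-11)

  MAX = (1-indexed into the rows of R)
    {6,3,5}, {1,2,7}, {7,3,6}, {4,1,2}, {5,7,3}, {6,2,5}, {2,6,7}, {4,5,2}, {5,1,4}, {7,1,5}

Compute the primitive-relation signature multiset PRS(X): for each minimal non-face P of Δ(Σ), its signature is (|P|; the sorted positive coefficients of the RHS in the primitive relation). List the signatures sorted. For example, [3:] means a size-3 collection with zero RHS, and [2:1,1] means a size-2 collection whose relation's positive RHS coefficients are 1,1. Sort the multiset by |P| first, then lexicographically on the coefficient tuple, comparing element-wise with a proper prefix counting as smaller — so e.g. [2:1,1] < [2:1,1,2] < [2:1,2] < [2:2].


9 collections generate NE(X_Σ); each relation:

  P={3,4}:  v_{3} + v_{4} = 0 ; sig = [2:]
  P={1,3}:  v_{1} + v_{3} = v_{7} ; sig = [2:1]
  P={2,3}:  v_{2} + v_{3} = v_{6} ; sig = [2:1]
  P={4,6}:  v_{4} + v_{6} = v_{2} ; sig = [2:1]
  P={4,7}:  v_{4} + v_{7} = v_{1} ; sig = [2:1]
  P={1,6}:  v_{1} + v_{6} = v_{2} + v_{7} ; sig = [2:1,1]
  P={2,5,7}:  v_{2} + v_{5} + v_{7} = 0 ; sig = [3:]
  P={1,2,5}:  v_{1} + v_{2} + v_{5} = v_{4} ; sig = [3:1]
  P={5,6,7}:  v_{5} + v_{6} + v_{7} = v_{3} ; sig = [3:1]

Signatures (|P|; sorted positive RHS coefficients), sorted:
    |P|=2: 6 collections, coeffs (), (1), (1), (1), (1), (1,1)
    |P|=3: 3 collections, coeffs (), (1), (1)


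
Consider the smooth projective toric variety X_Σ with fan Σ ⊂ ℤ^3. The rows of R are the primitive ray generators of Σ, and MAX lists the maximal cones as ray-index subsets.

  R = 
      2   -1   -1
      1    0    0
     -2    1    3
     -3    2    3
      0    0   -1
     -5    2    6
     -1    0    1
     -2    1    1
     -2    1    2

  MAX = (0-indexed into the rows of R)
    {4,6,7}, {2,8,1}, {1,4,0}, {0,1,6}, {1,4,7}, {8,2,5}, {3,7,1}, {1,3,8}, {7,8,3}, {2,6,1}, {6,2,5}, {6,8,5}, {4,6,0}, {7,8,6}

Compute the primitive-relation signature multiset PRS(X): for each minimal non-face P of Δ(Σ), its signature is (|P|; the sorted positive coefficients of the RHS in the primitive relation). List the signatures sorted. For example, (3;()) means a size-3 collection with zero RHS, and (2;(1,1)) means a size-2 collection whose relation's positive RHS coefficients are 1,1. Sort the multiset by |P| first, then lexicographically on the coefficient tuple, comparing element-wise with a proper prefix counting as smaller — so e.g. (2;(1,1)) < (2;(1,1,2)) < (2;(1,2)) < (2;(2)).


20 collections generate NE(X_Σ); each relation:

  P={0,7}:  v_{0} + v_{7} = 0  ⟹  sig = (2;())
  P={2,4}:  v_{2} + v_{4} = v_{8}  ⟹  sig = (2;(1))
  P={4,8}:  v_{4} + v_{8} = v_{7}  ⟹  sig = (2;(1))
  P={0,3}:  v_{0} + v_{3} = v_{1} + v_{8}  ⟹  sig = (2;(1,1))
  P={0,8}:  v_{0} + v_{8} = v_{1} + v_{6}  ⟹  sig = (2;(1,1))
  P={0,5}:  v_{0} + v_{5} = v_{1} + v_{2} + 2·v_{6}  ⟹  sig = (2;(1,1,2))
  P={3,4}:  v_{3} + v_{4} = v_{1} + 2·v_{7}  ⟹  sig = (2;(1,2))
  P={4,5}:  v_{4} + v_{5} = v_{6} + 2·v_{8}  ⟹  sig = (2;(1,2))
  P={2,3}:  v_{2} + v_{3} = v_{1} + 3·v_{8}  ⟹  sig = (2;(1,3))
  P={3,5}:  v_{3} + v_{5} = v_{2} + 3·v_{8}  ⟹  sig = (2;(1,3))
  P={5,7}:  v_{5} + v_{7} = v_{6} + 3·v_{8}  ⟹  sig = (2;(1,3))
  P={1,5}:  v_{1} + v_{5} = 2·v_{2}  ⟹  sig = (2;(2))
  P={2,7}:  v_{2} + v_{7} = 2·v_{8}  ⟹  sig = (2;(2))
  P={3,6}:  v_{3} + v_{6} = 2·v_{8}  ⟹  sig = (2;(2))
  P={0,2}:  v_{0} + v_{2} = 2·v_{1} + 2·v_{6}  ⟹  sig = (2;(2,2))
  P={1,4,6}:  v_{1} + v_{4} + v_{6} = 0  ⟹  sig = (3;())
  P={1,6,7}:  v_{1} + v_{6} + v_{7} = v_{8}  ⟹  sig = (3;(1))
  P={1,6,8}:  v_{1} + v_{6} + v_{8} = v_{2}  ⟹  sig = (3;(1))
  P={1,7,8}:  v_{1} + v_{7} + v_{8} = v_{3}  ⟹  sig = (3;(1))
  P={2,6,8}:  v_{2} + v_{6} + v_{8} = v_{5}  ⟹  sig = (3;(1))

Hence PRS(X_Σ) =
    (2;())
    (2;(1))
    (2;(1))
    (2;(1,1))
    (2;(1,1))
    (2;(1,1,2))
    (2;(1,2))
    (2;(1,2))
    (2;(1,3))
    (2;(1,3))
    (2;(1,3))
    (2;(2))
    (2;(2))
    (2;(2))
    (2;(2,2))
    (3;())
    (3;(1))
    (3;(1))
    (3;(1))
    (3;(1))


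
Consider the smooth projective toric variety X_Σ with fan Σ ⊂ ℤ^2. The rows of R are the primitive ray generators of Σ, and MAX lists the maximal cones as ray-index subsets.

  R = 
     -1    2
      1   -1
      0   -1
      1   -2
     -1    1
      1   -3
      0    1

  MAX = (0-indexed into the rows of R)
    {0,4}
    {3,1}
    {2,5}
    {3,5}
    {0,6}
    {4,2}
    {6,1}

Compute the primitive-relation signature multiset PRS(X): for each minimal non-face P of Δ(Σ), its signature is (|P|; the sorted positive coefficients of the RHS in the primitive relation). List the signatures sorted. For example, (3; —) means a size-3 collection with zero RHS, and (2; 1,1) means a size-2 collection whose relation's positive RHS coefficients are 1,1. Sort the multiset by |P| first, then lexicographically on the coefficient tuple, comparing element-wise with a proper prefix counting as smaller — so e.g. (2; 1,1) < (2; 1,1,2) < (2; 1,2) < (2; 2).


Σ has 14 primitive collections:

  P = {0,3}:  v_{0} + v_{3} = 0  ⇒ sig = (2; —)
  P = {1,4}:  v_{1} + v_{4} = 0  ⇒ sig = (2; —)
  P = {2,6}:  v_{2} + v_{6} = 0  ⇒ sig = (2; —)
  P = {0,1}:  v_{0} + v_{1} = v_{6}  ⇒ sig = (2; 1)
  P = {0,2}:  v_{0} + v_{2} = v_{4}  ⇒ sig = (2; 1)
  P = {0,5}:  v_{0} + v_{5} = v_{2}  ⇒ sig = (2; 1)
  P = {1,2}:  v_{1} + v_{2} = v_{3}  ⇒ sig = (2; 1)
  P = {2,3}:  v_{2} + v_{3} = v_{5}  ⇒ sig = (2; 1)
  P = {3,4}:  v_{3} + v_{4} = v_{2}  ⇒ sig = (2; 1)
  P = {3,6}:  v_{3} + v_{6} = v_{1}  ⇒ sig = (2; 1)
  P = {4,6}:  v_{4} + v_{6} = v_{0}  ⇒ sig = (2; 1)
  P = {5,6}:  v_{5} + v_{6} = v_{3}  ⇒ sig = (2; 1)
  P = {1,5}:  v_{1} + v_{5} = 2·v_{3}  ⇒ sig = (2; 2)
  P = {4,5}:  v_{4} + v_{5} = 2·v_{2}  ⇒ sig = (2; 2)

Signatures (|P|; sorted positive RHS coefficients), sorted:
{ (2; —) ×3,  (2; 1) ×9,  (2; 2) ×2 }


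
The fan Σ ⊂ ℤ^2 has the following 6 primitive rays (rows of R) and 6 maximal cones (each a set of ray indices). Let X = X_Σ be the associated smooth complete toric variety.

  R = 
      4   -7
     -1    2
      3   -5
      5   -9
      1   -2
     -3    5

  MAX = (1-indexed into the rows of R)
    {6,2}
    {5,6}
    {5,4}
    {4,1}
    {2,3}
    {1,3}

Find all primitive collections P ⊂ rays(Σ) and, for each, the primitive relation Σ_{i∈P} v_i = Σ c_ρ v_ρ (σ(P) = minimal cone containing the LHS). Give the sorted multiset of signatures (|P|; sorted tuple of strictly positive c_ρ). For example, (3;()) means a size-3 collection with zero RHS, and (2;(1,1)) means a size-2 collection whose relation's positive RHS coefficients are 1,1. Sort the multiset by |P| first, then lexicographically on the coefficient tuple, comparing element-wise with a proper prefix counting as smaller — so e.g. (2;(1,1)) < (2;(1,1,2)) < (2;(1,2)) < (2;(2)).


9 minimal non-faces of Δ(Σ) (on 6 rays):

  {2,5}:  v_{2} + v_{5} = 0  ⇒ sig = (2;())
  {3,6}:  v_{3} + v_{6} = 0  ⇒ sig = (2;())
  {1,2}:  v_{1} + v_{2} = v_{3}  ⇒ sig = (2;(1))
  {1,5}:  v_{1} + v_{5} = v_{4}  ⇒ sig = (2;(1))
  {1,6}:  v_{1} + v_{6} = v_{5}  ⇒ sig = (2;(1))
  {2,4}:  v_{2} + v_{4} = v_{1}  ⇒ sig = (2;(1))
  {3,5}:  v_{3} + v_{5} = v_{1}  ⇒ sig = (2;(1))
  {3,4}:  v_{3} + v_{4} = 2·v_{1}  ⇒ sig = (2;(2))
  {4,6}:  v_{4} + v_{6} = 2·v_{5}  ⇒ sig = (2;(2))

Sorted signature multiset PRS(X):
    (2;())
    (2;())
    (2;(1))
    (2;(1))
    (2;(1))
    (2;(1))
    (2;(1))
    (2;(2))
    (2;(2))


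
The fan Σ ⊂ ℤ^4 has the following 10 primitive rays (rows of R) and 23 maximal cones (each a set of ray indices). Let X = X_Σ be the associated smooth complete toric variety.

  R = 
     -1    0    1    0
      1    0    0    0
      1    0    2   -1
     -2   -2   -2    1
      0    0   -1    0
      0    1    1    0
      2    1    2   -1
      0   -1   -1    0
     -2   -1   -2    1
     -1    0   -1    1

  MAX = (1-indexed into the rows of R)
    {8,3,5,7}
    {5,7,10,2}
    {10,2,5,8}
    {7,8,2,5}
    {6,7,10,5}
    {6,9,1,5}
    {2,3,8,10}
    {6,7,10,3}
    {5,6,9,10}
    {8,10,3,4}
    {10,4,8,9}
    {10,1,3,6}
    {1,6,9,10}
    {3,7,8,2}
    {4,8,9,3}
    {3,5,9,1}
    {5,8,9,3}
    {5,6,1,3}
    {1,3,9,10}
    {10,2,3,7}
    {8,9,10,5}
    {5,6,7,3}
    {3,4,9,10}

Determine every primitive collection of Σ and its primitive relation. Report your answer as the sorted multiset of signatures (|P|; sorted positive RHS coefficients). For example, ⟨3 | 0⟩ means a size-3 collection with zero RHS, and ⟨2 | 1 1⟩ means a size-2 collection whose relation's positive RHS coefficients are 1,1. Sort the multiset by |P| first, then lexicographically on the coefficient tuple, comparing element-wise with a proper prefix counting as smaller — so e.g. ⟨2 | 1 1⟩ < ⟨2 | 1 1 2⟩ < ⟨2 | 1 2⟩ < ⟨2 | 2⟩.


The 18 primitive collections of Σ (r=10, n=4):

  P={6,8}:  v_{6} + v_{8} = 0  →  sig = ⟨2 | 0⟩
  P={7,9}:  v_{7} + v_{9} = 0  →  sig = ⟨2 | 0⟩
  P={1,2}:  v_{1} + v_{2} = v_{3} + v_{10}  →  sig = ⟨2 | 1 1⟩
  P={1,7}:  v_{1} + v_{7} = v_{3} + v_{6}  →  sig = ⟨2 | 1 1⟩
  P={1,8}:  v_{1} + v_{8} = v_{3} + v_{9}  →  sig = ⟨2 | 1 1⟩
  P={2,6}:  v_{2} + v_{6} = v_{7} + v_{10}  →  sig = ⟨2 | 1 1⟩
  P={2,9}:  v_{2} + v_{9} = v_{8} + v_{10}  →  sig = ⟨2 | 1 1⟩
  P={4,5}:  v_{4} + v_{5} = v_{8} + v_{9}  →  sig = ⟨2 | 1 1⟩
  P={4,6}:  v_{4} + v_{6} = v_{3} + v_{9} + v_{10}  →  sig = ⟨2 | 1 1 1⟩
  P={4,7}:  v_{4} + v_{7} = v_{3} + v_{8} + v_{10}  →  sig = ⟨2 | 1 1 1⟩
  P={1,4}:  v_{1} + v_{4} = 2·v_{3} + 2·v_{9} + v_{10}  →  sig = ⟨2 | 1 2 2⟩
  P={2,4}:  v_{2} + v_{4} = v_{3} + 2·v_{8} + 2·v_{10}  →  sig = ⟨2 | 1 2 2⟩
  P={3,5,10}:  v_{3} + v_{5} + v_{10} = 0  →  sig = ⟨3 | 0⟩
  P={3,6,9}:  v_{3} + v_{6} + v_{9} = v_{1}  →  sig = ⟨3 | 1⟩
  P={7,8,10}:  v_{7} + v_{8} + v_{10} = v_{2}  →  sig = ⟨3 | 1⟩
  P={1,5,10}:  v_{1} + v_{5} + v_{10} = v_{6} + v_{9}  →  sig = ⟨3 | 1 1⟩
  P={2,3,5}:  v_{2} + v_{3} + v_{5} = v_{7} + v_{8}  →  sig = ⟨3 | 1 1⟩
  P={3,8,9,10}:  v_{3} + v_{8} + v_{9} + v_{10} = v_{4}  →  sig = ⟨4 | 1⟩

so the primitive-relation signature multiset is
    |P|=2: 12 collections, coeffs (), (), (1,1), (1,1), (1,1), (1,1), (1,1), (1,1), (1,1,1), (1,1,1), (1,2,2), (1,2,2)
    |P|=3: 5 collections, coeffs (), (1), (1), (1,1), (1,1)
    |P|=4: 1 collection, coeffs (1)


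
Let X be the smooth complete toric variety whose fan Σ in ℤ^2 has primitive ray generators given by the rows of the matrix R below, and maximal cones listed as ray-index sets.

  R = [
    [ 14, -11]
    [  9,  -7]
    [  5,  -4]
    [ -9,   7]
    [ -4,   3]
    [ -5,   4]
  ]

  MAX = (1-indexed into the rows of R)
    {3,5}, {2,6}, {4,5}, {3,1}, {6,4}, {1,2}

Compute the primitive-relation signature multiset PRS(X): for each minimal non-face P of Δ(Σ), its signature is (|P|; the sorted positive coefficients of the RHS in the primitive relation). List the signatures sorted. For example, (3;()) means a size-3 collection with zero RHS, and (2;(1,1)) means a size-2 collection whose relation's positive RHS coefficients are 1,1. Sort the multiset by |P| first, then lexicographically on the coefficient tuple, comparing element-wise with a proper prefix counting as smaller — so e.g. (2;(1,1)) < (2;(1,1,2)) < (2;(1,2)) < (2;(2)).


9 minimal non-faces of Δ(Σ) (on 6 rays):

  • {2,4}:  v_{2} + v_{4} = 0  ⟹  sig = (2;())
  • {3,6}:  v_{3} + v_{6} = 0  ⟹  sig = (2;())
  • {1,4}:  v_{1} + v_{4} = v_{3}  ⟹  sig = (2;(1))
  • {1,6}:  v_{1} + v_{6} = v_{2}  ⟹  sig = (2;(1))
  • {2,3}:  v_{2} + v_{3} = v_{1}  ⟹  sig = (2;(1))
  • {2,5}:  v_{2} + v_{5} = v_{3}  ⟹  sig = (2;(1))
  • {3,4}:  v_{3} + v_{4} = v_{5}  ⟹  sig = (2;(1))
  • {5,6}:  v_{5} + v_{6} = v_{4}  ⟹  sig = (2;(1))
  • {1,5}:  v_{1} + v_{5} = 2·v_{3}  ⟹  sig = (2;(2))

so the primitive-relation signature multiset is
[(2;()), (2;()), (2;(1)), (2;(1)), (2;(1)), (2;(1)), (2;(1)), (2;(1)), (2;(2))]


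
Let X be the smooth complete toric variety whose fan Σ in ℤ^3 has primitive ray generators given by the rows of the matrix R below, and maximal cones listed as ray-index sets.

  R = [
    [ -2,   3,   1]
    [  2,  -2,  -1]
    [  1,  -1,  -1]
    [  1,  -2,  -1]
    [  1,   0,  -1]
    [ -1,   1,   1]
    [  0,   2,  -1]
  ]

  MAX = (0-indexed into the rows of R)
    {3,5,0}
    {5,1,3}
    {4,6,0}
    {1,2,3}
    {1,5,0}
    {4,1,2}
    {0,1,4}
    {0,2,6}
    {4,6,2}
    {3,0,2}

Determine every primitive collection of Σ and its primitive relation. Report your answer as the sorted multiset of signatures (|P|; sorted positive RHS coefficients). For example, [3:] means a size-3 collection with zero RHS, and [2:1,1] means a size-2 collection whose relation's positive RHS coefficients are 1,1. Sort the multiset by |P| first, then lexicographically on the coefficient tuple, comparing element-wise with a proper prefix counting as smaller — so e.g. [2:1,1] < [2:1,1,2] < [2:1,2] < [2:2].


Δ(Σ) — 7 vertices, 9 min non-faces:

  P = {2,5}:  v_{2} + v_{5} = 0  so sig = [2:]
  P = {4,5}:  v_{4} + v_{5} = v_{0} + v_{1}  so sig = [2:1,1]
  P = {5,6}:  v_{5} + v_{6} = v_{0} + v_{4}  so sig = [2:1,1]
  P = {3,6}:  v_{3} + v_{6} = v_{0} + 3·v_{2}  so sig = [2:1,3]
  P = {1,6}:  v_{1} + v_{6} = 2·v_{4}  so sig = [2:2]
  P = {3,4}:  v_{3} + v_{4} = 2·v_{2}  so sig = [2:2]
  P = {0,1,2}:  v_{0} + v_{1} + v_{2} = v_{4}  so sig = [3:1]
  P = {0,1,3}:  v_{0} + v_{1} + v_{3} = v_{2}  so sig = [3:1]
  P = {0,2,4}:  v_{0} + v_{2} + v_{4} = v_{6}  so sig = [3:1]

Signatures (|P|; sorted positive RHS coefficients), sorted:
    [2:]
    [2:1,1]
    [2:1,1]
    [2:1,3]
    [2:2]
    [2:2]
    [3:1]
    [3:1]
    [3:1]


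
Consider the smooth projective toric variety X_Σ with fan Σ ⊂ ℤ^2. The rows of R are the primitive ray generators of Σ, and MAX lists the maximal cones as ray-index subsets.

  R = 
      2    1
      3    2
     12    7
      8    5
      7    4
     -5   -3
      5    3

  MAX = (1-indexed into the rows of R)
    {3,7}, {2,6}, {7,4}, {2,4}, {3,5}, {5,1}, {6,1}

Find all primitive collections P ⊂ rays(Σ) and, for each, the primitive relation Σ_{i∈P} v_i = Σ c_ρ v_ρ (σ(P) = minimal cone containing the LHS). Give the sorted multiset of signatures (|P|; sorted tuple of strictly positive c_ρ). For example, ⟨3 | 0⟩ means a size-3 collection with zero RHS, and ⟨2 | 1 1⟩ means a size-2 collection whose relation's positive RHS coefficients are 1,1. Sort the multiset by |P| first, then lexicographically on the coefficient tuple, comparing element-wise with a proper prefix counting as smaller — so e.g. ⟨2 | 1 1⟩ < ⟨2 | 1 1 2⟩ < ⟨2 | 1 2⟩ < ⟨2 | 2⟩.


Δ(Σ) — 7 vertices, 14 min non-faces:

  P={6,7}:  v_{6} + v_{7} = 0  →  sig = ⟨2 | 0⟩
  P={1,2}:  v_{1} + v_{2} = v_{7}  →  sig = ⟨2 | 1⟩
  P={1,7}:  v_{1} + v_{7} = v_{5}  →  sig = ⟨2 | 1⟩
  P={2,7}:  v_{2} + v_{7} = v_{4}  →  sig = ⟨2 | 1⟩
  P={3,6}:  v_{3} + v_{6} = v_{5}  →  sig = ⟨2 | 1⟩
  P={4,6}:  v_{4} + v_{6} = v_{2}  →  sig = ⟨2 | 1⟩
  P={5,6}:  v_{5} + v_{6} = v_{1}  →  sig = ⟨2 | 1⟩
  P={5,7}:  v_{5} + v_{7} = v_{3}  →  sig = ⟨2 | 1⟩
  P={1,3}:  v_{1} + v_{3} = 2·v_{5}  →  sig = ⟨2 | 2⟩
  P={1,4}:  v_{1} + v_{4} = 2·v_{7}  →  sig = ⟨2 | 2⟩
  P={2,5}:  v_{2} + v_{5} = 2·v_{7}  →  sig = ⟨2 | 2⟩
  P={2,3}:  v_{2} + v_{3} = 3·v_{7}  →  sig = ⟨2 | 3⟩
  P={4,5}:  v_{4} + v_{5} = 3·v_{7}  →  sig = ⟨2 | 3⟩
  P={3,4}:  v_{3} + v_{4} = 4·v_{7}  →  sig = ⟨2 | 4⟩

so the primitive-relation signature multiset is
{ ⟨2 | 0⟩,  ⟨2 | 1⟩ ×7,  ⟨2 | 2⟩ ×3,  ⟨2 | 3⟩ ×2,  ⟨2 | 4⟩ }


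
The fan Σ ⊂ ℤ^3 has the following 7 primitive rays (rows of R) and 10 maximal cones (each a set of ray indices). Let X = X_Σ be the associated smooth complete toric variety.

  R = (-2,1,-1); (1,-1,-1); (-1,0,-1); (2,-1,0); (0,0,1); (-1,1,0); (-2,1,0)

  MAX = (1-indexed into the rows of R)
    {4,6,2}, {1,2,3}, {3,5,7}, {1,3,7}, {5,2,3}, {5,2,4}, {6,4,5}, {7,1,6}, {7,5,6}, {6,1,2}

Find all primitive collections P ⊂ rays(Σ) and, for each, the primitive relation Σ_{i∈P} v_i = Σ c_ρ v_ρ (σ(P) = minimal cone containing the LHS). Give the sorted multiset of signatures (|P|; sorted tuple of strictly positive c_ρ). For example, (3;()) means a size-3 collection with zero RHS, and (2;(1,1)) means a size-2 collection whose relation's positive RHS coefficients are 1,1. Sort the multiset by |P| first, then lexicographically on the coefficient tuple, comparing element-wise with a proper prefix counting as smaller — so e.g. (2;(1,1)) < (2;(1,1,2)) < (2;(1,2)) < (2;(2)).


7 minimal non-faces of Δ(Σ) (on 7 rays):

  • {4,7}:  v_{4} + v_{7} = 0  →  sig = (2;())
  • {1,5}:  v_{1} + v_{5} = v_{7}  →  sig = (2;(1))
  • {2,7}:  v_{2} + v_{7} = v_{3}  →  sig = (2;(1))
  • {3,4}:  v_{3} + v_{4} = v_{2}  →  sig = (2;(1))
  • {3,6}:  v_{3} + v_{6} = v_{1}  →  sig = (2;(1))
  • {1,4}:  v_{1} + v_{4} = v_{2} + v_{6}  →  sig = (2;(1,1))
  • {2,5,6}:  v_{2} + v_{5} + v_{6} = 0  →  sig = (3;())

so the primitive-relation signature multiset is
    (2;())
    (2;(1))
    (2;(1))
    (2;(1))
    (2;(1))
    (2;(1,1))
    (3;())


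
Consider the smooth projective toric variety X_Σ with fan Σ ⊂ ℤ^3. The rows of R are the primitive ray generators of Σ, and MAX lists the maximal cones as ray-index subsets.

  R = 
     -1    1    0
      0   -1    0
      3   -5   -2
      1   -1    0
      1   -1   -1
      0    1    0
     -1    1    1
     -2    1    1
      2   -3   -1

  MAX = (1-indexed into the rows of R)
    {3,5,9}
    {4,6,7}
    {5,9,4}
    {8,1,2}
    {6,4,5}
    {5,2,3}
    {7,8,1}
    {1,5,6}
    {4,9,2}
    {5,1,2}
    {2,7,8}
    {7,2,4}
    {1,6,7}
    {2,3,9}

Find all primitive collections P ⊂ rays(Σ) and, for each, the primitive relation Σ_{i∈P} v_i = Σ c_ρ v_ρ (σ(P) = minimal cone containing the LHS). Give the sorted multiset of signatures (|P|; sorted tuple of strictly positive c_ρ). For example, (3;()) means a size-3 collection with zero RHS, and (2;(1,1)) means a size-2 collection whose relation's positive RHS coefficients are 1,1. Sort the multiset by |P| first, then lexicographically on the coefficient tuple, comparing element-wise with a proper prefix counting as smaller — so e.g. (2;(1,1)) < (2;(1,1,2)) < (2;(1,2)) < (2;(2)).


Σ has 18 primitive collections:

  {1,4}:  v_{1} + v_{4} = 0 — sig = (2;())
  {2,6}:  v_{2} + v_{6} = 0 — sig = (2;())
  {5,7}:  v_{5} + v_{7} = 0 — sig = (2;())
  {1,9}:  v_{1} + v_{9} = v_{2} + v_{5} — sig = (2;(1,1))
  {3,6}:  v_{3} + v_{6} = v_{5} + v_{9} — sig = (2;(1,1))
  {3,7}:  v_{3} + v_{7} = v_{2} + v_{9} — sig = (2;(1,1))
  {4,8}:  v_{4} + v_{8} = v_{2} + v_{7} — sig = (2;(1,1))
  {5,8}:  v_{5} + v_{8} = v_{1} + v_{2} — sig = (2;(1,1))
  {6,8}:  v_{6} + v_{8} = v_{1} + v_{7} — sig = (2;(1,1))
  {6,9}:  v_{6} + v_{9} = v_{4} + v_{5} — sig = (2;(1,1))
  {7,9}:  v_{7} + v_{9} = v_{2} + v_{4} — sig = (2;(1,1))
  {3,8}:  v_{3} + v_{8} = 3·v_{2} + v_{5} — sig = (2;(1,3))
  {3,4}:  v_{3} + v_{4} = 2·v_{9} — sig = (2;(2))
  {8,9}:  v_{8} + v_{9} = 2·v_{2} — sig = (2;(2))
  {1,3}:  v_{1} + v_{3} = 2·v_{2} + 2·v_{5} — sig = (2;(2,2))
  {1,2,7}:  v_{1} + v_{2} + v_{7} = v_{8} — sig = (3;(1))
  {2,4,5}:  v_{2} + v_{4} + v_{5} = v_{9} — sig = (3;(1))
  {2,5,9}:  v_{2} + v_{5} + v_{9} = v_{3} — sig = (3;(1))

Hence PRS(X_Σ) =
{ (2;()) ×3,  (2;(1,1)) ×8,  (2;(1,3)),  (2;(2)) ×2,  (2;(2,2)),  (3;(1)) ×3 }


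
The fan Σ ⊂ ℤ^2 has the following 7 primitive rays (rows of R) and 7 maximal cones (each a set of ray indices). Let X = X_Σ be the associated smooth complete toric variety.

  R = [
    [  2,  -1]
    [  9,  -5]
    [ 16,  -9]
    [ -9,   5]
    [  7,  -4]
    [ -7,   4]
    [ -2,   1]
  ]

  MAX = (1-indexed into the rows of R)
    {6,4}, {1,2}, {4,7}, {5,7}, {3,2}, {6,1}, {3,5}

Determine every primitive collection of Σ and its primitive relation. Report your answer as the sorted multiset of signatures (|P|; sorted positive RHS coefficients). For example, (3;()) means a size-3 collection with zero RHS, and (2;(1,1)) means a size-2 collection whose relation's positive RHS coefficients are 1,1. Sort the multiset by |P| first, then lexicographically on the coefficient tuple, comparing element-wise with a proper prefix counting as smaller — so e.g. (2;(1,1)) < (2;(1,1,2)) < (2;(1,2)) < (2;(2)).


Δ(Σ) — 7 vertices, 14 min non-faces:

  P={1,7}:  v_{1} + v_{7} = 0  ⟹  sig = (2;())
  P={2,4}:  v_{2} + v_{4} = 0  ⟹  sig = (2;())
  P={5,6}:  v_{5} + v_{6} = 0  ⟹  sig = (2;())
  P={1,4}:  v_{1} + v_{4} = v_{6}  ⟹  sig = (2;(1))
  P={1,5}:  v_{1} + v_{5} = v_{2}  ⟹  sig = (2;(1))
  P={2,5}:  v_{2} + v_{5} = v_{3}  ⟹  sig = (2;(1))
  P={2,6}:  v_{2} + v_{6} = v_{1}  ⟹  sig = (2;(1))
  P={2,7}:  v_{2} + v_{7} = v_{5}  ⟹  sig = (2;(1))
  P={3,4}:  v_{3} + v_{4} = v_{5}  ⟹  sig = (2;(1))
  P={3,6}:  v_{3} + v_{6} = v_{2}  ⟹  sig = (2;(1))
  P={4,5}:  v_{4} + v_{5} = v_{7}  ⟹  sig = (2;(1))
  P={6,7}:  v_{6} + v_{7} = v_{4}  ⟹  sig = (2;(1))
  P={1,3}:  v_{1} + v_{3} = 2·v_{2}  ⟹  sig = (2;(2))
  P={3,7}:  v_{3} + v_{7} = 2·v_{5}  ⟹  sig = (2;(2))

Signatures (|P|; sorted positive RHS coefficients), sorted:
[(2;()), (2;()), (2;()), (2;(1)), (2;(1)), (2;(1)), (2;(1)), (2;(1)), (2;(1)), (2;(1)), (2;(1)), (2;(1)), (2;(2)), (2;(2))]


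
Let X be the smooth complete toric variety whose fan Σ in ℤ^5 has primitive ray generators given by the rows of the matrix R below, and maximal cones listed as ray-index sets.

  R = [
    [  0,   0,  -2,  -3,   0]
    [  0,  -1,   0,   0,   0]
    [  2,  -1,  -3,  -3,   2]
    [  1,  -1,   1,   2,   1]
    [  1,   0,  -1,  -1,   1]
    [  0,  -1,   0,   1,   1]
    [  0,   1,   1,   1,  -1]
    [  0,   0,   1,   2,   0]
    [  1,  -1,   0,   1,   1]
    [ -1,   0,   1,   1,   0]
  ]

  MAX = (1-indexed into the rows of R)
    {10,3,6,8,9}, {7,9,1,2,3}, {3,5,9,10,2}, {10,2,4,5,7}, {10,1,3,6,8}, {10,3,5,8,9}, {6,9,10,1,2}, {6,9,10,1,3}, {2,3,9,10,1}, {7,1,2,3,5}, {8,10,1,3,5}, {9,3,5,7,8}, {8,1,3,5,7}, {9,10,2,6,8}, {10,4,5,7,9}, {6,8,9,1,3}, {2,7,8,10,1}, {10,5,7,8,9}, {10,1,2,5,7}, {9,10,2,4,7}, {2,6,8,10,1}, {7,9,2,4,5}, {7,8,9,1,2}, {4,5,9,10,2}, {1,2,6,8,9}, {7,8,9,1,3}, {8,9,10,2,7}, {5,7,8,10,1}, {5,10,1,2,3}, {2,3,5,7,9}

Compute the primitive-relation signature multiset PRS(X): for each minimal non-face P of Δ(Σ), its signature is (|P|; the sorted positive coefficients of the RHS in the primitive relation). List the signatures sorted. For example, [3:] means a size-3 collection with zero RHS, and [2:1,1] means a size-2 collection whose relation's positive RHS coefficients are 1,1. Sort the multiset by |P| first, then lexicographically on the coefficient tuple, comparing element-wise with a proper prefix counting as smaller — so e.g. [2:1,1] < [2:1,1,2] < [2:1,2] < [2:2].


Minimal non-faces — 14 found among 10 rays, 30 max cones:

  {6,7}:  v_{6} + v_{7} = v_{8}  ⇒ sig = [2:1]
  {1,4}:  v_{1} + v_{4} = v_{2} + v_{5}  ⇒ sig = [2:1,1]
  {5,6}:  v_{5} + v_{6} = v_{3} + v_{8} + v_{10}  ⇒ sig = [2:1,1,1]
  {3,4}:  v_{3} + v_{4} = v_{2} + 2·v_{5} + v_{9}  ⇒ sig = [2:1,1,2]
  {4,8}:  v_{4} + v_{8} = v_{7} + 2·v_{9} + v_{10}  ⇒ sig = [2:1,1,2]
  {4,6}:  v_{4} + v_{6} = 2·v_{9} + v_{10}  ⇒ sig = [2:1,2]
  {1,5,9}:  v_{1} + v_{5} + v_{9} = v_{3}  ⇒ sig = [3:1]
  {2,5,8}:  v_{2} + v_{5} + v_{8} = v_{9}  ⇒ sig = [3:1]
  {3,7,10}:  v_{3} + v_{7} + v_{10} = v_{5}  ⇒ sig = [3:1]
  {2,3,8}:  v_{2} + v_{3} + v_{8} = v_{1} + 2·v_{9}  ⇒ sig = [3:1,2]
  {2,3,6}:  v_{2} + v_{3} + v_{6} = 2·v_{1} + 3·v_{9} + v_{10}  ⇒ sig = [3:1,2,3]
  {1,7,9,10}:  v_{1} + v_{7} + v_{9} + v_{10} = 0  ⇒ sig = [4:]
  {1,8,9,10}:  v_{1} + v_{8} + v_{9} + v_{10} = v_{6}  ⇒ sig = [4:1]
  {2,5,7,9,10}:  v_{2} + v_{5} + v_{7} + v_{9} + v_{10} = v_{4}  ⇒ sig = [5:1]

Signatures (|P|; sorted positive RHS coefficients), sorted:
[[2:1], [2:1,1], [2:1,1,1], [2:1,1,2], [2:1,1,2], [2:1,2], [3:1], [3:1], [3:1], [3:1,2], [3:1,2,3], [4:], [4:1], [5:1]]


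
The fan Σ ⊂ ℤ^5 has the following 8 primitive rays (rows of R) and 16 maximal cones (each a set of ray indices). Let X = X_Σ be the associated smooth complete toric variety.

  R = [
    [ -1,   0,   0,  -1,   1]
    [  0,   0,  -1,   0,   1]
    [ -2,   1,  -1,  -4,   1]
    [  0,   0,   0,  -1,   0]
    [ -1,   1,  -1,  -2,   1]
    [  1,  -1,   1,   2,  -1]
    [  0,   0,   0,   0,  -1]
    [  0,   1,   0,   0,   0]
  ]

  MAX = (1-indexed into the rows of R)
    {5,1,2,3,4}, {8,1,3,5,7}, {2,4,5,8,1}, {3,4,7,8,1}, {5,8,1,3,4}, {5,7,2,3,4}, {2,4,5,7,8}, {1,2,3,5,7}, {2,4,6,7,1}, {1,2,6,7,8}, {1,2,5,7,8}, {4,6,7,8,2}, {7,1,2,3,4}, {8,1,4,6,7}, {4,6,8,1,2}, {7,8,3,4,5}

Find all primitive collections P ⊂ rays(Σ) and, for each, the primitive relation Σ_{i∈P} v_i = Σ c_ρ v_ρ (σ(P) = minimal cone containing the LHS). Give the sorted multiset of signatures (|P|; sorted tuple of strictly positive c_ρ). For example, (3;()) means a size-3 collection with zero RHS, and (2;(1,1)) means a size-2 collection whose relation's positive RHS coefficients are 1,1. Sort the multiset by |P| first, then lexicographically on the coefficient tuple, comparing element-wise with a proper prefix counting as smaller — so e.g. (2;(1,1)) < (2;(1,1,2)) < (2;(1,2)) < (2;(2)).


Minimal non-faces — 5 found among 8 rays, 16 max cones:

  • {5,6}:  v_{5} + v_{6} = 0 — sig = (2;())
  • {3,6}:  v_{3} + v_{6} = v_{1} + v_{4} + v_{7} — sig = (2;(1,1,1))
  • {2,3,8}:  v_{2} + v_{3} + v_{8} = 2·v_{5} — sig = (3;(2))
  • {1,4,5,7}:  v_{1} + v_{4} + v_{5} + v_{7} = v_{3} — sig = (4;(1))
  • {1,2,4,7,8}:  v_{1} + v_{2} + v_{4} + v_{7} + v_{8} = v_{5} — sig = (5;(1))

Hence PRS(X_Σ) =
    (2;())
    (2;(1,1,1))
    (3;(2))
    (4;(1))
    (5;(1))


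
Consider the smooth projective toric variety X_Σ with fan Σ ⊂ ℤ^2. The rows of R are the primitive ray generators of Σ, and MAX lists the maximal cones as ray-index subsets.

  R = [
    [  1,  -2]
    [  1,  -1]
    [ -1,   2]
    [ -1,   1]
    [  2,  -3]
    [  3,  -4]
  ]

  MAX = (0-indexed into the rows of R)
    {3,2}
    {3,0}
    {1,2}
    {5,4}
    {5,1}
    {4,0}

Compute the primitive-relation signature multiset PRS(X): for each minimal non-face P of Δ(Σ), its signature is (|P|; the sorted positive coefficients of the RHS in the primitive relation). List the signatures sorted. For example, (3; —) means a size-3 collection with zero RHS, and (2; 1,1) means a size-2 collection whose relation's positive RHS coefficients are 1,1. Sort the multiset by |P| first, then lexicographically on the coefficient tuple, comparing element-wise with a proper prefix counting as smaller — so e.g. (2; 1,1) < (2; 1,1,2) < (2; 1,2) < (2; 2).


Minimal non-faces — 9 found among 6 rays, 6 max cones:

  P={0,2}:  v_{0} + v_{2} = 0 ; sig = (2; —)
  P={1,3}:  v_{1} + v_{3} = 0 ; sig = (2; —)
  P={0,1}:  v_{0} + v_{1} = v_{4} ; sig = (2; 1)
  P={1,4}:  v_{1} + v_{4} = v_{5} ; sig = (2; 1)
  P={2,4}:  v_{2} + v_{4} = v_{1} ; sig = (2; 1)
  P={3,4}:  v_{3} + v_{4} = v_{0} ; sig = (2; 1)
  P={3,5}:  v_{3} + v_{5} = v_{4} ; sig = (2; 1)
  P={0,5}:  v_{0} + v_{5} = 2·v_{4} ; sig = (2; 2)
  P={2,5}:  v_{2} + v_{5} = 2·v_{1} ; sig = (2; 2)

Signatures (|P|; sorted positive RHS coefficients), sorted:
[(2; —), (2; —), (2; 1), (2; 1), (2; 1), (2; 1), (2; 1), (2; 2), (2; 2)]


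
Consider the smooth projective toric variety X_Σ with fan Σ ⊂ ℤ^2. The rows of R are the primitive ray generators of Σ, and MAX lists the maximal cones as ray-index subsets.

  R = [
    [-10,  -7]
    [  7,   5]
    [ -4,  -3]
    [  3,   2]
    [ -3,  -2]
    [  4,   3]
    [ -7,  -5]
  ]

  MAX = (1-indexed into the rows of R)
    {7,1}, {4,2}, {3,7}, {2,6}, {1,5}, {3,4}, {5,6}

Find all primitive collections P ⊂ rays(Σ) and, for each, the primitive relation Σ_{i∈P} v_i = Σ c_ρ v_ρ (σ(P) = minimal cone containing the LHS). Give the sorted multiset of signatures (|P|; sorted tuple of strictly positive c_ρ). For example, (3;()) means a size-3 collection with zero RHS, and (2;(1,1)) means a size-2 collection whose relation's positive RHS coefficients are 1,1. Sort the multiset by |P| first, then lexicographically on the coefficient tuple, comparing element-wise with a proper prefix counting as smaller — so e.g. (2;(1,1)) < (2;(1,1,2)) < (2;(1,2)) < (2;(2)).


Σ has 14 primitive collections:

  • {2,7}:  v_{2} + v_{7} = 0  →  sig = (2;())
  • {3,6}:  v_{3} + v_{6} = 0  →  sig = (2;())
  • {4,5}:  v_{4} + v_{5} = 0  →  sig = (2;())
  • {1,2}:  v_{1} + v_{2} = v_{5}  →  sig = (2;(1))
  • {1,4}:  v_{1} + v_{4} = v_{7}  →  sig = (2;(1))
  • {2,3}:  v_{2} + v_{3} = v_{4}  →  sig = (2;(1))
  • {2,5}:  v_{2} + v_{5} = v_{6}  →  sig = (2;(1))
  • {3,5}:  v_{3} + v_{5} = v_{7}  →  sig = (2;(1))
  • {4,6}:  v_{4} + v_{6} = v_{2}  →  sig = (2;(1))
  • {4,7}:  v_{4} + v_{7} = v_{3}  →  sig = (2;(1))
  • {5,7}:  v_{5} + v_{7} = v_{1}  →  sig = (2;(1))
  • {6,7}:  v_{6} + v_{7} = v_{5}  →  sig = (2;(1))
  • {1,3}:  v_{1} + v_{3} = 2·v_{7}  →  sig = (2;(2))
  • {1,6}:  v_{1} + v_{6} = 2·v_{5}  →  sig = (2;(2))

Signatures (|P|; sorted positive RHS coefficients), sorted:
    |P|=2: 14 collections, coeffs (), (), (), (1), (1), (1), (1), (1), (1), (1), (1), (1), (2), (2)


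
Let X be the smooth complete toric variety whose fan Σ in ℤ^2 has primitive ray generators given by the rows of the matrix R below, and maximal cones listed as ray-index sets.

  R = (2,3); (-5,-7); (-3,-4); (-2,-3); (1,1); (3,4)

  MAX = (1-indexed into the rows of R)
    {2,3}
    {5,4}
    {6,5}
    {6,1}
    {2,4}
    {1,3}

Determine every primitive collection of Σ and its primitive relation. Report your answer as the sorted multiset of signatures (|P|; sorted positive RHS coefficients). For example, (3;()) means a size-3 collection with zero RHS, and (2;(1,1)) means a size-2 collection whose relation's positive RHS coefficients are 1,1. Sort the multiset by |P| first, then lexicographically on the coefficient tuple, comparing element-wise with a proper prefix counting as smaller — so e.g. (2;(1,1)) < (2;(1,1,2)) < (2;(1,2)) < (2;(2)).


9 collections generate NE(X_Σ); each relation:

  {1,4}:  v_{1} + v_{4} = 0 — sig = (2;())
  {3,6}:  v_{3} + v_{6} = 0 — sig = (2;())
  {1,2}:  v_{1} + v_{2} = v_{3} — sig = (2;(1))
  {1,5}:  v_{1} + v_{5} = v_{6} — sig = (2;(1))
  {2,6}:  v_{2} + v_{6} = v_{4} — sig = (2;(1))
  {3,4}:  v_{3} + v_{4} = v_{2} — sig = (2;(1))
  {3,5}:  v_{3} + v_{5} = v_{4} — sig = (2;(1))
  {4,6}:  v_{4} + v_{6} = v_{5} — sig = (2;(1))
  {2,5}:  v_{2} + v_{5} = 2·v_{4} — sig = (2;(2))

Signatures (|P|; sorted positive RHS coefficients), sorted:
{ (2;()) ×2,  (2;(1)) ×6,  (2;(2)) }


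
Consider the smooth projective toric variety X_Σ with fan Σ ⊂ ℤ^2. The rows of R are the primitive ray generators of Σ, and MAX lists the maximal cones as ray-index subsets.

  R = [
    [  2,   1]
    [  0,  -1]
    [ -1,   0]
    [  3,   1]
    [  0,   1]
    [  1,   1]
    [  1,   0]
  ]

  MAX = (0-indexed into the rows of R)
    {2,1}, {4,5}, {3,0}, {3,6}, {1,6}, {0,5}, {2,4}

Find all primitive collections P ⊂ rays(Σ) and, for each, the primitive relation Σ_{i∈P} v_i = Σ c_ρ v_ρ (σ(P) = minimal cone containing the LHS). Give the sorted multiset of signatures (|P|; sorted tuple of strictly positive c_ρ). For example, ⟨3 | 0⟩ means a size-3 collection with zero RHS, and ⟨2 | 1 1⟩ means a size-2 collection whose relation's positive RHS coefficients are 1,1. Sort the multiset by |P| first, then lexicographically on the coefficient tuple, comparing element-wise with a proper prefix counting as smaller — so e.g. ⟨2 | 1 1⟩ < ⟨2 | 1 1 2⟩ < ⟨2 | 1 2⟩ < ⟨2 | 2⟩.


Δ(Σ) — 7 vertices, 14 min non-faces:

  P={1,4}:  v_{1} + v_{4} = 0  →  sig = ⟨2 | 0⟩
  P={2,6}:  v_{2} + v_{6} = 0  →  sig = ⟨2 | 0⟩
  P={0,2}:  v_{0} + v_{2} = v_{5}  →  sig = ⟨2 | 1⟩
  P={0,6}:  v_{0} + v_{6} = v_{3}  →  sig = ⟨2 | 1⟩
  P={1,5}:  v_{1} + v_{5} = v_{6}  →  sig = ⟨2 | 1⟩
  P={2,3}:  v_{2} + v_{3} = v_{0}  →  sig = ⟨2 | 1⟩
  P={2,5}:  v_{2} + v_{5} = v_{4}  →  sig = ⟨2 | 1⟩
  P={4,6}:  v_{4} + v_{6} = v_{5}  →  sig = ⟨2 | 1⟩
  P={5,6}:  v_{5} + v_{6} = v_{0}  →  sig = ⟨2 | 1⟩
  P={3,4}:  v_{3} + v_{4} = v_{0} + v_{5}  →  sig = ⟨2 | 1 1⟩
  P={0,1}:  v_{0} + v_{1} = 2·v_{6}  →  sig = ⟨2 | 2⟩
  P={0,4}:  v_{0} + v_{4} = 2·v_{5}  →  sig = ⟨2 | 2⟩
  P={3,5}:  v_{3} + v_{5} = 2·v_{0}  →  sig = ⟨2 | 2⟩
  P={1,3}:  v_{1} + v_{3} = 3·v_{6}  →  sig = ⟨2 | 3⟩

so the primitive-relation signature multiset is
    |P|=2: 14 collections, coeffs (), (), (1), (1), (1), (1), (1), (1), (1), (1,1), (2), (2), (2), (3)
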